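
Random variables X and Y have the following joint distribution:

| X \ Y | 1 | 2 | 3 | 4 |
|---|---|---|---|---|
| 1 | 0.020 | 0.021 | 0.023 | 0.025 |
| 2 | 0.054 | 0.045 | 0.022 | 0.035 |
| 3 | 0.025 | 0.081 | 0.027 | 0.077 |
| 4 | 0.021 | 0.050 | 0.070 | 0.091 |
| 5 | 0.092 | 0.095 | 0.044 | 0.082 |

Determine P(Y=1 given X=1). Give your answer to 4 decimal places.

P(X=1) = 0.020 + 0.021 + 0.023 + 0.025 = 0.089.
P(Y=1 | X=1) = 0.020/0.089 = 0.2247.

0.2247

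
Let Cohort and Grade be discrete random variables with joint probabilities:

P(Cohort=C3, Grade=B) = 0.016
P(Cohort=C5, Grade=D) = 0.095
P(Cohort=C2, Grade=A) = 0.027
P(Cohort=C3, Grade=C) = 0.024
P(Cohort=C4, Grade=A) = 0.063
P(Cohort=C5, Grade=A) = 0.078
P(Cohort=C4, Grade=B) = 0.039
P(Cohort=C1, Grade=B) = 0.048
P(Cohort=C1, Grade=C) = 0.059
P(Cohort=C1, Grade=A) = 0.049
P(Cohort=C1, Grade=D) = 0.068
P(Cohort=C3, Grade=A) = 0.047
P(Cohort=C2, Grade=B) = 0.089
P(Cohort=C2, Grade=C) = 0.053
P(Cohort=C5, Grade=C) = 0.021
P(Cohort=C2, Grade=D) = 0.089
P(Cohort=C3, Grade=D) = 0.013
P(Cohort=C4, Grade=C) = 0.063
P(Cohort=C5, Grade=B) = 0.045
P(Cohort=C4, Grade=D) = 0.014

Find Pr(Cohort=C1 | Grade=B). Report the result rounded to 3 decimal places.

P(Grade=B) = 0.048 + 0.089 + 0.016 + 0.039 + 0.045 = 0.237.
P(Cohort=C1 | Grade=B) = 0.048/0.237 = 0.203.

0.203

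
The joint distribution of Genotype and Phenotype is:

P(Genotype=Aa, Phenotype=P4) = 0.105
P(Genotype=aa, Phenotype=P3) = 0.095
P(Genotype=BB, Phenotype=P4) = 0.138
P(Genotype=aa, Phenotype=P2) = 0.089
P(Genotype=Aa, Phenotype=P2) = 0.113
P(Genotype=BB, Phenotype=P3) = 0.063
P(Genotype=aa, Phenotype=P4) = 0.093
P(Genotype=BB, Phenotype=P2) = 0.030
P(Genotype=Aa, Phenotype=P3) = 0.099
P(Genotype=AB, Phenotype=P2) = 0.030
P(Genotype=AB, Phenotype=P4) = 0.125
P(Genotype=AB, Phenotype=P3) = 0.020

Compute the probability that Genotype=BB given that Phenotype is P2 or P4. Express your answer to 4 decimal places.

P(Phenotype=P2) = 0.113 + 0.089 + 0.030 + 0.030 = 0.262.
P(Phenotype=P4) = 0.105 + 0.093 + 0.125 + 0.138 = 0.461.
P(Phenotype ∈ {P2, P4}) = 0.262 + 0.461 = 0.723; P(Genotype=BB, Phenotype ∈ {P2, P4}) = 0.030 + 0.138 = 0.168.
P(Genotype=BB | Phenotype ∈ {P2, P4}) = 0.168/0.723 = 0.2324.

0.2324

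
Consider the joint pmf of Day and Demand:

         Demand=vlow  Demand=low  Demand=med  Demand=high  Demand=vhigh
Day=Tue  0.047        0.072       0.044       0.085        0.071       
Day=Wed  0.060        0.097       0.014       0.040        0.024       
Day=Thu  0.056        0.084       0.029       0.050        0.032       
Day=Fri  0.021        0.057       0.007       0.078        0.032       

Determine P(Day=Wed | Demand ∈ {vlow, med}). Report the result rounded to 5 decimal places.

P(Demand=vlow) = 0.047 + 0.060 + 0.056 + 0.021 = 0.184.
P(Demand=med) = 0.044 + 0.014 + 0.029 + 0.007 = 0.094.
P(Demand ∈ {vlow, med}) = 0.184 + 0.094 = 0.278; P(Day=Wed, Demand ∈ {vlow, med}) = 0.060 + 0.014 = 0.074.
P(Day=Wed | Demand ∈ {vlow, med}) = 0.074/0.278 = 0.26619.

0.26619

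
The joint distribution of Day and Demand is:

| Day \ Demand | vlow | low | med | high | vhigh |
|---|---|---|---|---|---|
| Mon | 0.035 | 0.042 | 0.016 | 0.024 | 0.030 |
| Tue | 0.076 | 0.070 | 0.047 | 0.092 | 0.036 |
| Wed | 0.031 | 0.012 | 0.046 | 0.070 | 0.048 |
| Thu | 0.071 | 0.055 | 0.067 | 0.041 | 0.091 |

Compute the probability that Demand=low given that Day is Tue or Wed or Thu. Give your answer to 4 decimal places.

0.1606

P(Day=Tue) = 0.076 + 0.070 + 0.047 + 0.092 + 0.036 = 0.321.
P(Day=Wed) = 0.031 + 0.012 + 0.046 + 0.070 + 0.048 = 0.207.
P(Day=Thu) = 0.071 + 0.055 + 0.067 + 0.041 + 0.091 = 0.325.
P(Day ∈ {Tue, Wed, Thu}) = 0.321 + 0.207 + 0.325 = 0.853; P(Demand=low, Day ∈ {Tue, Wed, Thu}) = 0.070 + 0.012 + 0.055 = 0.137.
P(Demand=low | Day ∈ {Tue, Wed, Thu}) = 0.137/0.853 = 0.1606.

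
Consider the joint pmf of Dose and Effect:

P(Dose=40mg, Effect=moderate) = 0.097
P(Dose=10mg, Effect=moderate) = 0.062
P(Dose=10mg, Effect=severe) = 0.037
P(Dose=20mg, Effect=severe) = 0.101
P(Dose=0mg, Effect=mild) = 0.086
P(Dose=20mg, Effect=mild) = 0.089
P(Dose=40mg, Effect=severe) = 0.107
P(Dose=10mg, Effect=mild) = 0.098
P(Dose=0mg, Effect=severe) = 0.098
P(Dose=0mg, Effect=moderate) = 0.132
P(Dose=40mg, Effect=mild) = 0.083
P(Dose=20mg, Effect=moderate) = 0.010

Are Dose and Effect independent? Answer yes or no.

no

P(Dose=20mg) = 0.200 and P(Effect=moderate) = 0.301, so their product is 0.06020, but P(Dose=20mg, Effect=moderate) = 0.010. Since these differ, Dose and Effect are not independent.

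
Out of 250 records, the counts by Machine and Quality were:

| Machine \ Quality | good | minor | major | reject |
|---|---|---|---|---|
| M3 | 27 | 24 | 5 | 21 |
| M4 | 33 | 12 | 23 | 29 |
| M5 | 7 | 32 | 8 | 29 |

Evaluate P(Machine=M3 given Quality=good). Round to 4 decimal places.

0.4030

Total with Quality=good: 27 + 33 + 7 = 67.
P(Machine=M3 | Quality=good) = 27/67 = 0.4030.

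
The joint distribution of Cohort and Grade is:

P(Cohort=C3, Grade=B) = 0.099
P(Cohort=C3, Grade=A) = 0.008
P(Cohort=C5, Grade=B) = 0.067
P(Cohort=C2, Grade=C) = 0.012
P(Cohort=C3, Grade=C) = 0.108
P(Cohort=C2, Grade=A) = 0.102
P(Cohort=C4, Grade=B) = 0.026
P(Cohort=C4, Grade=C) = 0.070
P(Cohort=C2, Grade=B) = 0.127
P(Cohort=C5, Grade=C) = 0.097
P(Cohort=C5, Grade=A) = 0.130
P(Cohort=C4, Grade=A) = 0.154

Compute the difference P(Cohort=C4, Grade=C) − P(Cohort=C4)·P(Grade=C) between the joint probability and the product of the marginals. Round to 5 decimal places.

-0.00175

P(Cohort=C4) = 0.154 + 0.026 + 0.070 = 0.250.
P(Grade=C) = 0.012 + 0.108 + 0.070 + 0.097 = 0.287.
P(Cohort=C4, Grade=C) − P(Cohort=C4)P(Grade=C) = 0.070 − 0.250×0.287 = -0.00175.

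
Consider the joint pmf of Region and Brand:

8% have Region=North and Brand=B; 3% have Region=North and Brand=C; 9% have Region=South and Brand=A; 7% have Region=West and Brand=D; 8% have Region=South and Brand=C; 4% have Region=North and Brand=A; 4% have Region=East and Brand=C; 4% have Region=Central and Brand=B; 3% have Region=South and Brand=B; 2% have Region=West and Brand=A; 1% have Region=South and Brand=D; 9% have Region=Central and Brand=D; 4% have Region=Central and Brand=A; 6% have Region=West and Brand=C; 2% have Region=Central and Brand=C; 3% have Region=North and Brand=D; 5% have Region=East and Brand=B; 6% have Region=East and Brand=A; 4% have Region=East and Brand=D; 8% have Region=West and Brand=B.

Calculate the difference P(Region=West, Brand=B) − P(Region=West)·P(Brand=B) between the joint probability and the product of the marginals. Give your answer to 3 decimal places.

P(Region=West) = 0.02 + 0.08 + 0.06 + 0.07 = 0.23.
P(Brand=B) = 0.08 + 0.03 + 0.05 + 0.08 + 0.04 = 0.28.
P(Region=West, Brand=B) − P(Region=West)P(Brand=B) = 0.08 − 0.23×0.28 = 0.016.

0.016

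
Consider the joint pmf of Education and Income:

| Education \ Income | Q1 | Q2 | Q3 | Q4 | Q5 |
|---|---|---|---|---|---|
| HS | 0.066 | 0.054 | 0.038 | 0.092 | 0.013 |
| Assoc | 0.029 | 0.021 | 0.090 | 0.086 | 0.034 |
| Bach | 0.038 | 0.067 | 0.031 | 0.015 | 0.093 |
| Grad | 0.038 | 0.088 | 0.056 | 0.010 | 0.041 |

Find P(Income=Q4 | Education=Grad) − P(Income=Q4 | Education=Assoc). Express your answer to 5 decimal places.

P(Education=Grad) = 0.038 + 0.088 + 0.056 + 0.010 + 0.041 = 0.233; P(Income=Q4 | Education=Grad) = 0.010/0.233 = 0.042918.
P(Education=Assoc) = 0.029 + 0.021 + 0.090 + 0.086 + 0.034 = 0.260; P(Income=Q4 | Education=Assoc) = 0.086/0.260 = 0.330769.
Difference = -0.28785.

-0.28785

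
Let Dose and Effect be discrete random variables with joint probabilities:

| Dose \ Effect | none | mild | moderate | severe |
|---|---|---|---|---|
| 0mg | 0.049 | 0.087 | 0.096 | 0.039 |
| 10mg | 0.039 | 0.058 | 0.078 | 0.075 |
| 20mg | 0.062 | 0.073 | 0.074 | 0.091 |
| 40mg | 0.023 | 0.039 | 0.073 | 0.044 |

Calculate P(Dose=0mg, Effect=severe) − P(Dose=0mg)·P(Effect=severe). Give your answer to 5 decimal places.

-0.02848

P(Dose=0mg) = 0.049 + 0.087 + 0.096 + 0.039 = 0.271.
P(Effect=severe) = 0.039 + 0.075 + 0.091 + 0.044 = 0.249.
P(Dose=0mg, Effect=severe) − P(Dose=0mg)P(Effect=severe) = 0.039 − 0.271×0.249 = -0.02848.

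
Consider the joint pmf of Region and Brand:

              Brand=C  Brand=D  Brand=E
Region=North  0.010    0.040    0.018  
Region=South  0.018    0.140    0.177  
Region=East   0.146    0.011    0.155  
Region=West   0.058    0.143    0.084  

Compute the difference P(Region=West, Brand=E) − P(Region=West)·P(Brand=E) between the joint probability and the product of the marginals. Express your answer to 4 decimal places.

-0.0397

P(Region=West) = 0.058 + 0.143 + 0.084 = 0.285.
P(Brand=E) = 0.018 + 0.177 + 0.155 + 0.084 = 0.434.
P(Region=West, Brand=E) − P(Region=West)P(Brand=E) = 0.084 − 0.285×0.434 = -0.0397.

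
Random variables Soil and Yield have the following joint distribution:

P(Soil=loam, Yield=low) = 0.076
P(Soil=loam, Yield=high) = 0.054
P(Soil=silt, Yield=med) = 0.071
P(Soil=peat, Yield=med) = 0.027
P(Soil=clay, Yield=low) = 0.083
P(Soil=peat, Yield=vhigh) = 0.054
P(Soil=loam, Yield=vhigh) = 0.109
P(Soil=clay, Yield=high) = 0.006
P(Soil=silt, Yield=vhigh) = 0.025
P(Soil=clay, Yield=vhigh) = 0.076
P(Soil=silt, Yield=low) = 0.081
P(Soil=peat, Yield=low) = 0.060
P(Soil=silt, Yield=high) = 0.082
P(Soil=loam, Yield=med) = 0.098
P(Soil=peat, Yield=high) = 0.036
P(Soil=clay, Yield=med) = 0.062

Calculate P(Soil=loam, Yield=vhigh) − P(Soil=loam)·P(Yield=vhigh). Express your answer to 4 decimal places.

0.0200

P(Soil=loam) = 0.076 + 0.098 + 0.054 + 0.109 = 0.337.
P(Yield=vhigh) = 0.109 + 0.076 + 0.025 + 0.054 = 0.264.
P(Soil=loam, Yield=vhigh) − P(Soil=loam)P(Yield=vhigh) = 0.109 − 0.337×0.264 = 0.0200.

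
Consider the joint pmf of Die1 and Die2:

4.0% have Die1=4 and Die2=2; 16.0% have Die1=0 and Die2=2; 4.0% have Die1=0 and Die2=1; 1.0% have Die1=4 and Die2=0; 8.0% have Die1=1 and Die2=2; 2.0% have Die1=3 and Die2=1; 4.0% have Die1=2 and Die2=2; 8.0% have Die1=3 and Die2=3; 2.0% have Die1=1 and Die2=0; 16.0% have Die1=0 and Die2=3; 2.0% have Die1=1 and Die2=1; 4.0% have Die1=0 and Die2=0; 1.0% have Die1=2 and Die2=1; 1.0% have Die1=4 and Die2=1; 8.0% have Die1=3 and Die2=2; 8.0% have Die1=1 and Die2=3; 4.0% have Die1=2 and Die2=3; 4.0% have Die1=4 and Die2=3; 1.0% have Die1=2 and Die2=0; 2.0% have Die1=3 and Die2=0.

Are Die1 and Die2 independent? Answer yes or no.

Every cell satisfies P(Die1,Die2) = P(Die1)·P(Die2). For instance P(Die1=0) = 0.400, P(Die2=3) = 0.400, and 0.400×0.400 = 0.160 matches the joint entry. So Die1 and Die2 are independent.

yes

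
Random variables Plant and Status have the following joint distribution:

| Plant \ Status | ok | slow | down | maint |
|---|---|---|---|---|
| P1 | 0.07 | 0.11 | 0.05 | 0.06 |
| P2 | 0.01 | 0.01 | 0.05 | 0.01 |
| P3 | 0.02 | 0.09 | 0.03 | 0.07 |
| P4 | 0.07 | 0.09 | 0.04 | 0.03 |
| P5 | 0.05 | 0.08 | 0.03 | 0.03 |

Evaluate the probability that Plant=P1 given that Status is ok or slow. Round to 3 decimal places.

P(Status=ok) = 0.07 + 0.01 + 0.02 + 0.07 + 0.05 = 0.22.
P(Status=slow) = 0.11 + 0.01 + 0.09 + 0.09 + 0.08 = 0.38.
P(Status ∈ {ok, slow}) = 0.22 + 0.38 = 0.60; P(Plant=P1, Status ∈ {ok, slow}) = 0.07 + 0.11 = 0.18.
P(Plant=P1 | Status ∈ {ok, slow}) = 0.18/0.60 = 0.300.

0.300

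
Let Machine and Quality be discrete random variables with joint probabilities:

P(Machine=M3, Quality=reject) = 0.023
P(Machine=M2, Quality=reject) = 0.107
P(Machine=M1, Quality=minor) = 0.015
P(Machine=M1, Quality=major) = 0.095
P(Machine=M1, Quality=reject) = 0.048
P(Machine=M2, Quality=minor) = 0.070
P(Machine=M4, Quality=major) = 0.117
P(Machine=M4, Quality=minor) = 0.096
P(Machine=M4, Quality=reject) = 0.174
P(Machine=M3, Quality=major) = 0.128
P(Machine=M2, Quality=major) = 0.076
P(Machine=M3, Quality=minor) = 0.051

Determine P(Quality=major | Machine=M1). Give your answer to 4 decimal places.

P(Machine=M1) = 0.015 + 0.095 + 0.048 = 0.158.
P(Quality=major | Machine=M1) = 0.095/0.158 = 0.6013.

0.6013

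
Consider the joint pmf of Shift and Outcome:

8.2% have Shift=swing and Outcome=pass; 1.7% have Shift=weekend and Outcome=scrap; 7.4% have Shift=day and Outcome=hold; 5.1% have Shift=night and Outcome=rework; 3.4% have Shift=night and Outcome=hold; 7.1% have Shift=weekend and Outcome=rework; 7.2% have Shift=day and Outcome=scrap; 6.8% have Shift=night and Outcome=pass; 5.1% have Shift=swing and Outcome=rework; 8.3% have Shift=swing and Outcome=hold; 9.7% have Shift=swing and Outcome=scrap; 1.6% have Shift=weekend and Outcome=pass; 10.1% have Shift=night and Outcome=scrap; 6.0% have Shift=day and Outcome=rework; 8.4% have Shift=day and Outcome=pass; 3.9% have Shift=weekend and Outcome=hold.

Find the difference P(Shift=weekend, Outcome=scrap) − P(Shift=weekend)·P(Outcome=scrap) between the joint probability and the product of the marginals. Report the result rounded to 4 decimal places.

-0.0240

P(Shift=weekend) = 0.016 + 0.071 + 0.017 + 0.039 = 0.143.
P(Outcome=scrap) = 0.072 + 0.097 + 0.101 + 0.017 = 0.287.
P(Shift=weekend, Outcome=scrap) − P(Shift=weekend)P(Outcome=scrap) = 0.017 − 0.143×0.287 = -0.0240.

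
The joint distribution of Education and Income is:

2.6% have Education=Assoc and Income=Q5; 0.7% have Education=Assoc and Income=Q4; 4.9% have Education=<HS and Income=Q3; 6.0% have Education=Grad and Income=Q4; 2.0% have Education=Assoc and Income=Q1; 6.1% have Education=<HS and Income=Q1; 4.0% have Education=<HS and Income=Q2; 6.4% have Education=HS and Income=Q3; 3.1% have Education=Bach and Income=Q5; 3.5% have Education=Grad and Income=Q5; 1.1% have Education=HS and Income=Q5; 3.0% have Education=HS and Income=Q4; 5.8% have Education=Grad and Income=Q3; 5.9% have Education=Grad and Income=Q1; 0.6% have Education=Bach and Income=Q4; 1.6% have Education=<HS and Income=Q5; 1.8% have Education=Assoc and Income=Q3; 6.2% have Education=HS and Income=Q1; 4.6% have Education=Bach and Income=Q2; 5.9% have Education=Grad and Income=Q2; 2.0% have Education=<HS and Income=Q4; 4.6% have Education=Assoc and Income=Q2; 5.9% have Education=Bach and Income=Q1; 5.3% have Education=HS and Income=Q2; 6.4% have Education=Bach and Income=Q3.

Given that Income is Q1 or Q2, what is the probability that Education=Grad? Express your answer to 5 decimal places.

0.23366

P(Income=Q1) = 0.061 + 0.062 + 0.020 + 0.059 + 0.059 = 0.261.
P(Income=Q2) = 0.040 + 0.053 + 0.046 + 0.046 + 0.059 = 0.244.
P(Income ∈ {Q1, Q2}) = 0.261 + 0.244 = 0.505; P(Education=Grad, Income ∈ {Q1, Q2}) = 0.059 + 0.059 = 0.118.
P(Education=Grad | Income ∈ {Q1, Q2}) = 0.118/0.505 = 0.23366.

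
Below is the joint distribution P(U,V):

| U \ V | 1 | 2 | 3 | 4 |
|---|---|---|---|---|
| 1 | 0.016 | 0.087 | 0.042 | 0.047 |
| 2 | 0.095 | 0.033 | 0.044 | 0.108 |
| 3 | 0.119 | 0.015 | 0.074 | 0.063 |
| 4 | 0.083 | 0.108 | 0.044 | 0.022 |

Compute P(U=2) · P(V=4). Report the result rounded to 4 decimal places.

0.0672

P(U=2) = 0.095 + 0.033 + 0.044 + 0.108 = 0.280.
P(V=4) = 0.047 + 0.108 + 0.063 + 0.022 = 0.240.
Product: 0.280 × 0.240 = 0.0672.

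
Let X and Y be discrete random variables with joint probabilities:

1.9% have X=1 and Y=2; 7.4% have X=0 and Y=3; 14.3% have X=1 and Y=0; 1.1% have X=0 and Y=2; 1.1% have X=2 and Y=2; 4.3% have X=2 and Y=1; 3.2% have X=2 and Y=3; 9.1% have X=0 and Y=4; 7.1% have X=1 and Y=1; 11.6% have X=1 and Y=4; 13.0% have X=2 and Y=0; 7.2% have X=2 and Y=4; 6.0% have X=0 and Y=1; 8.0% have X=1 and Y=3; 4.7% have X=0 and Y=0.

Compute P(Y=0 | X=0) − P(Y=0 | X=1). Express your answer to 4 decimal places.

-0.1673

P(X=0) = 0.047 + 0.060 + 0.011 + 0.074 + 0.091 = 0.283; P(Y=0 | X=0) = 0.047/0.283 = 0.16608.
P(X=1) = 0.143 + 0.071 + 0.019 + 0.080 + 0.116 = 0.429; P(Y=0 | X=1) = 0.143/0.429 = 0.33333.
Difference = -0.1673.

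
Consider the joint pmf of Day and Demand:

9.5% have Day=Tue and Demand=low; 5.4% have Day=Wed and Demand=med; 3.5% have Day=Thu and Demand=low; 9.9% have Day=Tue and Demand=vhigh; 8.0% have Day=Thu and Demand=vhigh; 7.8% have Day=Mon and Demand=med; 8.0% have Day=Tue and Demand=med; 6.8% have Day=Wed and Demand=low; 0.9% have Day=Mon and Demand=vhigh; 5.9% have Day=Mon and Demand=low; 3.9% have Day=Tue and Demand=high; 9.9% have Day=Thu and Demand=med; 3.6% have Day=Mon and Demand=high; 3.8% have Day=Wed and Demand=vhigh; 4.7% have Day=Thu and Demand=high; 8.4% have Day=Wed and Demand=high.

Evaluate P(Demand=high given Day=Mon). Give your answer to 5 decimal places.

0.19780

P(Day=Mon) = 0.059 + 0.078 + 0.036 + 0.009 = 0.182.
P(Demand=high | Day=Mon) = 0.036/0.182 = 0.19780.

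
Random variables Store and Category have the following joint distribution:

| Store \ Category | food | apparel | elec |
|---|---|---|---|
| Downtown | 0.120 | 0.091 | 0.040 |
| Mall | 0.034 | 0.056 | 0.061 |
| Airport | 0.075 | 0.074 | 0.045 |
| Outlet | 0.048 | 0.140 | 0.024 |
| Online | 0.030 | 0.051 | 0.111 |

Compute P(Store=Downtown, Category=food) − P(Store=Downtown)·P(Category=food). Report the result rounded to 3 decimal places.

0.043

P(Store=Downtown) = 0.120 + 0.091 + 0.040 = 0.251.
P(Category=food) = 0.120 + 0.034 + 0.075 + 0.048 + 0.030 = 0.307.
P(Store=Downtown, Category=food) − P(Store=Downtown)P(Category=food) = 0.120 − 0.251×0.307 = 0.043.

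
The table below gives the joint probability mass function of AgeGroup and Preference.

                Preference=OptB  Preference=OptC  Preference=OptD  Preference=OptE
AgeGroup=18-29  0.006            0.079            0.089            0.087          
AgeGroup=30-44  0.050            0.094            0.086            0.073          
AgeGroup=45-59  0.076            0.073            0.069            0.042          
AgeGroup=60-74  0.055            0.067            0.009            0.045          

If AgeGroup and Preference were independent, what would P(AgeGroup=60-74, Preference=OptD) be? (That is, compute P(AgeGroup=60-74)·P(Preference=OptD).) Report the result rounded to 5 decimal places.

P(AgeGroup=60-74) = 0.055 + 0.067 + 0.009 + 0.045 = 0.176.
P(Preference=OptD) = 0.089 + 0.086 + 0.069 + 0.009 = 0.253.
Product: 0.176 × 0.253 = 0.04453.

0.04453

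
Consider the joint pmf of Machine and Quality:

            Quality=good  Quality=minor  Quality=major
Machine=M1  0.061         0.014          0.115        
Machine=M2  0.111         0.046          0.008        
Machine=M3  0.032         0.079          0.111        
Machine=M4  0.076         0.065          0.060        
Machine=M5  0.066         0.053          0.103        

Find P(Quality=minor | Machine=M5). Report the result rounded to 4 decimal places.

0.2387

P(Machine=M5) = 0.066 + 0.053 + 0.103 = 0.222.
P(Quality=minor | Machine=M5) = 0.053/0.222 = 0.2387.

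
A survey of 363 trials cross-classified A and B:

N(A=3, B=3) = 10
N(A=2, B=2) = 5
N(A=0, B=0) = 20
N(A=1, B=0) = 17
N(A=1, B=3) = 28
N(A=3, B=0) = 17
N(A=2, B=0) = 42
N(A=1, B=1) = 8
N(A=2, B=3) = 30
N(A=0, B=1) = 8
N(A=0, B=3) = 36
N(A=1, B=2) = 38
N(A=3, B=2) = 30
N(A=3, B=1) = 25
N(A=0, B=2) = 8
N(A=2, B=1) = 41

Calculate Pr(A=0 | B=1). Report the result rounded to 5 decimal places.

0.09756

Total with B=1: 8 + 8 + 41 + 25 = 82.
P(A=0 | B=1) = 8/82 = 0.09756.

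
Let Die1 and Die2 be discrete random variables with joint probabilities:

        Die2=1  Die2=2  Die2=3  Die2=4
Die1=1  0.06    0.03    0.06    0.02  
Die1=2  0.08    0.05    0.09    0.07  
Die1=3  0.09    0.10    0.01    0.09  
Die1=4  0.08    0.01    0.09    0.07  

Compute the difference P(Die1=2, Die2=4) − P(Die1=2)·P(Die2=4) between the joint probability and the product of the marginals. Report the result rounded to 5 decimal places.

-0.00250

P(Die1=2) = 0.08 + 0.05 + 0.09 + 0.07 = 0.29.
P(Die2=4) = 0.02 + 0.07 + 0.09 + 0.07 = 0.25.
P(Die1=2, Die2=4) − P(Die1=2)P(Die2=4) = 0.07 − 0.29×0.25 = -0.00250.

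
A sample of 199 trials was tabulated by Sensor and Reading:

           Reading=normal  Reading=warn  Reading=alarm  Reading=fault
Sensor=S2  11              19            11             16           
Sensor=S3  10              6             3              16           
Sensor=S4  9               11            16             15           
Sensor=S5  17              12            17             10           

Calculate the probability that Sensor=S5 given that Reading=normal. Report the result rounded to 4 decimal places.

0.3617

Total with Reading=normal: 11 + 10 + 9 + 17 = 47.
P(Sensor=S5 | Reading=normal) = 17/47 = 0.3617.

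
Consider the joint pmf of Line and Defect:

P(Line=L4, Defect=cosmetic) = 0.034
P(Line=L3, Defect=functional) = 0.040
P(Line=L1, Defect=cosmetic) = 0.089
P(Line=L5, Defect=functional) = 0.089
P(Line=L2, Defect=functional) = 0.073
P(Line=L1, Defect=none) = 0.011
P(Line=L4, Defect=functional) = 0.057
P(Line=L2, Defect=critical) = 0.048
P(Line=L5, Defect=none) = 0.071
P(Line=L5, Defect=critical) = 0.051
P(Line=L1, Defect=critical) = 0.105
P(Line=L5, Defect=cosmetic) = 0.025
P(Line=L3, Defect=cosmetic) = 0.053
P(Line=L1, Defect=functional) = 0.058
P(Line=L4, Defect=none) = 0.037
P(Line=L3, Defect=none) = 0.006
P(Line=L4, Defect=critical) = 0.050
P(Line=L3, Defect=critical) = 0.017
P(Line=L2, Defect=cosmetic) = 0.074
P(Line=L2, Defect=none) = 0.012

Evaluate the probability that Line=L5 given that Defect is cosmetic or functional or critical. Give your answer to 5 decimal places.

P(Defect=cosmetic) = 0.089 + 0.074 + 0.053 + 0.034 + 0.025 = 0.275.
P(Defect=functional) = 0.058 + 0.073 + 0.040 + 0.057 + 0.089 = 0.317.
P(Defect=critical) = 0.105 + 0.048 + 0.017 + 0.050 + 0.051 = 0.271.
P(Defect ∈ {cosmetic, functional, critical}) = 0.275 + 0.317 + 0.271 = 0.863; P(Line=L5, Defect ∈ {cosmetic, functional, critical}) = 0.025 + 0.089 + 0.051 = 0.165.
P(Line=L5 | Defect ∈ {cosmetic, functional, critical}) = 0.165/0.863 = 0.19119.

0.19119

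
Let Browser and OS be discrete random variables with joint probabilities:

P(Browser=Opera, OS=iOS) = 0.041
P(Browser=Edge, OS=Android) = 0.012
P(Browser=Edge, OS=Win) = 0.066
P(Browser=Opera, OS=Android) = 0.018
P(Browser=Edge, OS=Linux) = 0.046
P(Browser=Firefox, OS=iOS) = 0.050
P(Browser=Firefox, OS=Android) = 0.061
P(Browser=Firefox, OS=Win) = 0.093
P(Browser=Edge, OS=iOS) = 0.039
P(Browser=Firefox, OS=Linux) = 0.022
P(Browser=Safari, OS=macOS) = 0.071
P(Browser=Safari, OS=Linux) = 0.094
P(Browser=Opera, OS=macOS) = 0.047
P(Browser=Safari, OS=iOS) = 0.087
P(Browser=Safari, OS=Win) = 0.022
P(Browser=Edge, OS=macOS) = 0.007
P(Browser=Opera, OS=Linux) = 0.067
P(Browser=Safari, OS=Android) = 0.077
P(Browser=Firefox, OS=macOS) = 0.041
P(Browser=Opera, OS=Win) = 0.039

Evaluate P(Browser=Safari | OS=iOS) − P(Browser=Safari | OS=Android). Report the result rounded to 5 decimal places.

P(OS=iOS) = 0.050 + 0.087 + 0.039 + 0.041 = 0.217; P(Browser=Safari | OS=iOS) = 0.087/0.217 = 0.400922.
P(OS=Android) = 0.061 + 0.077 + 0.012 + 0.018 = 0.168; P(Browser=Safari | OS=Android) = 0.077/0.168 = 0.458333.
Difference = -0.05741.

-0.05741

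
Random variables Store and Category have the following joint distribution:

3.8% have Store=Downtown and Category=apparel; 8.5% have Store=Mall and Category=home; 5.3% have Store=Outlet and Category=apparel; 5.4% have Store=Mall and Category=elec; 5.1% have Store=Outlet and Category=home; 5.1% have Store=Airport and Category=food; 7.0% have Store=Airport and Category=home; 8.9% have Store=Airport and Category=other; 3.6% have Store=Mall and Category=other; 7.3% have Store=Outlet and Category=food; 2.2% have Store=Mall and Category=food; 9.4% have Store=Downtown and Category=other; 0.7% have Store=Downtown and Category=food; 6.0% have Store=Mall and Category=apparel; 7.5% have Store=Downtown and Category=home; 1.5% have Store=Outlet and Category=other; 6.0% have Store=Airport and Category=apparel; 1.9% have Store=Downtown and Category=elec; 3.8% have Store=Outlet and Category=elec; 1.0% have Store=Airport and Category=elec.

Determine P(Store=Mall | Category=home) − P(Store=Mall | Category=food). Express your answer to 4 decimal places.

0.1587

P(Category=home) = 0.075 + 0.085 + 0.070 + 0.051 = 0.281; P(Store=Mall | Category=home) = 0.085/0.281 = 0.30249.
P(Category=food) = 0.007 + 0.022 + 0.051 + 0.073 = 0.153; P(Store=Mall | Category=food) = 0.022/0.153 = 0.14379.
Difference = 0.1587.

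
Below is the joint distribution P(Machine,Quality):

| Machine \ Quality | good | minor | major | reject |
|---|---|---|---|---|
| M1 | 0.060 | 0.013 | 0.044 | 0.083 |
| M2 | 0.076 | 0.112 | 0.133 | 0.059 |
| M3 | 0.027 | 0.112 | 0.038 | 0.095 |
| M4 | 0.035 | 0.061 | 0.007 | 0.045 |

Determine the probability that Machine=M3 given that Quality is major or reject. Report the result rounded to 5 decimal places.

0.26389

P(Quality=major) = 0.044 + 0.133 + 0.038 + 0.007 = 0.222.
P(Quality=reject) = 0.083 + 0.059 + 0.095 + 0.045 = 0.282.
P(Quality ∈ {major, reject}) = 0.222 + 0.282 = 0.504; P(Machine=M3, Quality ∈ {major, reject}) = 0.038 + 0.095 = 0.133.
P(Machine=M3 | Quality ∈ {major, reject}) = 0.133/0.504 = 0.26389.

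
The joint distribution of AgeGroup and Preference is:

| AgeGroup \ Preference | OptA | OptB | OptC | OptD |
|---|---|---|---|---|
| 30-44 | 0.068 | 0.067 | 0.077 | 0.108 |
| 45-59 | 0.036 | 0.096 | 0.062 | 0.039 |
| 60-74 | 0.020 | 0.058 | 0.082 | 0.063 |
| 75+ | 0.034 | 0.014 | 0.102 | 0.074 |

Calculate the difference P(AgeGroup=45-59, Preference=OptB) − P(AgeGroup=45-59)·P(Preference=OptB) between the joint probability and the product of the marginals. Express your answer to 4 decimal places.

P(AgeGroup=45-59) = 0.036 + 0.096 + 0.062 + 0.039 = 0.233.
P(Preference=OptB) = 0.067 + 0.096 + 0.058 + 0.014 = 0.235.
P(AgeGroup=45-59, Preference=OptB) − P(AgeGroup=45-59)P(Preference=OptB) = 0.096 − 0.233×0.235 = 0.0412.

0.0412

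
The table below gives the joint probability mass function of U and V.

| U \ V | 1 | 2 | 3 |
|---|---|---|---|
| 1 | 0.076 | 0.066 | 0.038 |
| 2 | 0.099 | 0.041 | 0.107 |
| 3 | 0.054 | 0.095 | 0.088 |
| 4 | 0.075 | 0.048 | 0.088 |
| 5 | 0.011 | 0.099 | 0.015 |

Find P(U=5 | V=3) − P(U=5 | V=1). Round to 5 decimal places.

P(V=3) = 0.038 + 0.107 + 0.088 + 0.088 + 0.015 = 0.336; P(U=5 | V=3) = 0.015/0.336 = 0.044643.
P(V=1) = 0.076 + 0.099 + 0.054 + 0.075 + 0.011 = 0.315; P(U=5 | V=1) = 0.011/0.315 = 0.034921.
Difference = 0.00972.

0.00972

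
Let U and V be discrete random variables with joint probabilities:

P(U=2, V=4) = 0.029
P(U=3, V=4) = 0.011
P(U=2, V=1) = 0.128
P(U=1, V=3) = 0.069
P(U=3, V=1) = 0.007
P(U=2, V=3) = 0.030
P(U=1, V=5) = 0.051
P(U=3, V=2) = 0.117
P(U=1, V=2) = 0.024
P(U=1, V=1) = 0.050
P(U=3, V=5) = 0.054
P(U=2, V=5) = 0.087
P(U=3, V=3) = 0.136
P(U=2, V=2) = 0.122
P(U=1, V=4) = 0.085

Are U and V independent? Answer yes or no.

P(U=2) = 0.396 and P(V=3) = 0.235, so their product is 0.09306, but P(U=2, V=3) = 0.030. Since these differ, U and V are not independent.

no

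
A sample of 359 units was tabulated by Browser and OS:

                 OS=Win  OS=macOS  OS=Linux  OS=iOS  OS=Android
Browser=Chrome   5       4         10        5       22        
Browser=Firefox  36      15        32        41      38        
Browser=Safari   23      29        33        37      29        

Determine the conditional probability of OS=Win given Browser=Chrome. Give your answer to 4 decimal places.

0.1087

Total with Browser=Chrome: 5 + 4 + 10 + 5 + 22 = 46.
P(OS=Win | Browser=Chrome) = 5/46 = 0.1087.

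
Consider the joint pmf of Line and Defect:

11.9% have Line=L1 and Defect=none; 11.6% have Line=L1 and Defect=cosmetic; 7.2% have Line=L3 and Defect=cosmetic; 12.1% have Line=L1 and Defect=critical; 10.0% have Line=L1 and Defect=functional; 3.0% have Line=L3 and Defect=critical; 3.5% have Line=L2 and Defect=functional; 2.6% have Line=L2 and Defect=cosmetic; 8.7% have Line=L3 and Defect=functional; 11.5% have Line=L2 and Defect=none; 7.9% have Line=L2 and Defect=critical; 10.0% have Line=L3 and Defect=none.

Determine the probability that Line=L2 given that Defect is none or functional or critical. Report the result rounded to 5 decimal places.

P(Defect=none) = 0.119 + 0.115 + 0.100 = 0.334.
P(Defect=functional) = 0.100 + 0.035 + 0.087 = 0.222.
P(Defect=critical) = 0.121 + 0.079 + 0.030 = 0.230.
P(Defect ∈ {none, functional, critical}) = 0.334 + 0.222 + 0.230 = 0.786; P(Line=L2, Defect ∈ {none, functional, critical}) = 0.115 + 0.035 + 0.079 = 0.229.
P(Line=L2 | Defect ∈ {none, functional, critical}) = 0.229/0.786 = 0.29135.

0.29135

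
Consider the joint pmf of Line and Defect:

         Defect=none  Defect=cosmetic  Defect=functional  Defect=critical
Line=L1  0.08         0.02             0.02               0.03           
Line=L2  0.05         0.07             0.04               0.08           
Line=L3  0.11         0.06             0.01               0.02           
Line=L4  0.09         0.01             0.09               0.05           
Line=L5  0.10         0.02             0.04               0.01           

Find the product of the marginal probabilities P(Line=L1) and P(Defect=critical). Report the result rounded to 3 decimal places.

P(Line=L1) = 0.08 + 0.02 + 0.02 + 0.03 = 0.15.
P(Defect=critical) = 0.03 + 0.08 + 0.02 + 0.05 + 0.01 = 0.19.
Product: 0.15 × 0.19 = 0.029.

0.029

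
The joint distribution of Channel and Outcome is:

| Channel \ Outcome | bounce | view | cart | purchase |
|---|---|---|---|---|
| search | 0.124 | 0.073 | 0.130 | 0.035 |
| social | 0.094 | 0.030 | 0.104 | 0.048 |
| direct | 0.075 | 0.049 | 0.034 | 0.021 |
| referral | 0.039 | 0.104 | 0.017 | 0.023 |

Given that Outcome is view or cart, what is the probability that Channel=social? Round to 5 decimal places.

0.24769

P(Outcome=view) = 0.073 + 0.030 + 0.049 + 0.104 = 0.256.
P(Outcome=cart) = 0.130 + 0.104 + 0.034 + 0.017 = 0.285.
P(Outcome ∈ {view, cart}) = 0.256 + 0.285 = 0.541; P(Channel=social, Outcome ∈ {view, cart}) = 0.030 + 0.104 = 0.134.
P(Channel=social | Outcome ∈ {view, cart}) = 0.134/0.541 = 0.24769.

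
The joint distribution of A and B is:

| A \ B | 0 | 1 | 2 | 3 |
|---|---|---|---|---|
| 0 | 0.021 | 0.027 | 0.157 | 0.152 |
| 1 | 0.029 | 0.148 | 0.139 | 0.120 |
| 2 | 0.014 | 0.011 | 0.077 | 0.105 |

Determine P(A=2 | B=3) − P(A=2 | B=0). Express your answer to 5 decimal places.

P(B=3) = 0.152 + 0.120 + 0.105 = 0.377; P(A=2 | B=3) = 0.105/0.377 = 0.278515.
P(B=0) = 0.021 + 0.029 + 0.014 = 0.064; P(A=2 | B=0) = 0.014/0.064 = 0.218750.
Difference = 0.05976.

0.05976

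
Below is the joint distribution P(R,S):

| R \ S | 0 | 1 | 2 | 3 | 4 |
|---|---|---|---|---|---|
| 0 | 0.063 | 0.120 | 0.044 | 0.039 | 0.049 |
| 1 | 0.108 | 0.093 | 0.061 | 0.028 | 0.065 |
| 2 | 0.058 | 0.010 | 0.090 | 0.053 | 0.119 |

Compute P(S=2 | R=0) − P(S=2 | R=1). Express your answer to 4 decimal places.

P(R=0) = 0.063 + 0.120 + 0.044 + 0.039 + 0.049 = 0.315; P(S=2 | R=0) = 0.044/0.315 = 0.13968.
P(R=1) = 0.108 + 0.093 + 0.061 + 0.028 + 0.065 = 0.355; P(S=2 | R=1) = 0.061/0.355 = 0.17183.
Difference = -0.0321.

-0.0321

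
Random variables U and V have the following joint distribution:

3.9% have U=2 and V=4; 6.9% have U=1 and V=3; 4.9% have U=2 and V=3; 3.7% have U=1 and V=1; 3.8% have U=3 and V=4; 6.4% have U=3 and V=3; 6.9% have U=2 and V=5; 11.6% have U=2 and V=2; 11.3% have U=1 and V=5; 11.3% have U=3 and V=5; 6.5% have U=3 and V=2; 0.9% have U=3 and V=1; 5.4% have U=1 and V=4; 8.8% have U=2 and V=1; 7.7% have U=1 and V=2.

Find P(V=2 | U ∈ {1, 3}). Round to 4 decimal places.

0.2222

P(U=1) = 0.037 + 0.077 + 0.069 + 0.054 + 0.113 = 0.350.
P(U=3) = 0.009 + 0.065 + 0.064 + 0.038 + 0.113 = 0.289.
P(U ∈ {1, 3}) = 0.350 + 0.289 = 0.639; P(V=2, U ∈ {1, 3}) = 0.077 + 0.065 = 0.142.
P(V=2 | U ∈ {1, 3}) = 0.142/0.639 = 0.2222.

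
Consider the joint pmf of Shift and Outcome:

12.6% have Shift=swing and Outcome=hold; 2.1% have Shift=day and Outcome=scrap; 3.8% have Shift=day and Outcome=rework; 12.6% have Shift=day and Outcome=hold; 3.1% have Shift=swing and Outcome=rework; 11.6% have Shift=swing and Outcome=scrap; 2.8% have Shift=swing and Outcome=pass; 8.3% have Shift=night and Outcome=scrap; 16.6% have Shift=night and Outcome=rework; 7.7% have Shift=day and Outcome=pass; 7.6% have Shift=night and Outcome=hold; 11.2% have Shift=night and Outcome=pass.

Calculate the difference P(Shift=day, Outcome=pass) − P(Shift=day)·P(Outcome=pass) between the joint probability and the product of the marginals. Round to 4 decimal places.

0.0201

P(Shift=day) = 0.077 + 0.038 + 0.021 + 0.126 = 0.262.
P(Outcome=pass) = 0.077 + 0.028 + 0.112 = 0.217.
P(Shift=day, Outcome=pass) − P(Shift=day)P(Outcome=pass) = 0.077 − 0.262×0.217 = 0.0201.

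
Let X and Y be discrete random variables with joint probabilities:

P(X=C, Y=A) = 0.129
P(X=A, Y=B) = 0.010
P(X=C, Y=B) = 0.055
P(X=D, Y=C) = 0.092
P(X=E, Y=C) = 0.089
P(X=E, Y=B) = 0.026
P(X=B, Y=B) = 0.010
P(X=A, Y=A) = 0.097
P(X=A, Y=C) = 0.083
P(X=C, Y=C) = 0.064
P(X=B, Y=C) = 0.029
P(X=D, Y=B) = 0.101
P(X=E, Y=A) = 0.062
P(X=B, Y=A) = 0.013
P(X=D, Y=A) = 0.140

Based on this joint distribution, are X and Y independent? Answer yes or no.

P(X=D) = 0.333 and P(Y=B) = 0.202, so their product is 0.06727, but P(X=D, Y=B) = 0.101. Since these differ, X and Y are not independent.

no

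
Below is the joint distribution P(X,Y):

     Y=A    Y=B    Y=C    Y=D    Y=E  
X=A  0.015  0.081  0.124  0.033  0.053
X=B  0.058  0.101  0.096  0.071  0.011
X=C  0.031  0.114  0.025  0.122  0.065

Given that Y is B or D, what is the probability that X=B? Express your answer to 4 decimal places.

0.3295

P(Y=B) = 0.081 + 0.101 + 0.114 = 0.296.
P(Y=D) = 0.033 + 0.071 + 0.122 = 0.226.
P(Y ∈ {B, D}) = 0.296 + 0.226 = 0.522; P(X=B, Y ∈ {B, D}) = 0.101 + 0.071 = 0.172.
P(X=B | Y ∈ {B, D}) = 0.172/0.522 = 0.3295.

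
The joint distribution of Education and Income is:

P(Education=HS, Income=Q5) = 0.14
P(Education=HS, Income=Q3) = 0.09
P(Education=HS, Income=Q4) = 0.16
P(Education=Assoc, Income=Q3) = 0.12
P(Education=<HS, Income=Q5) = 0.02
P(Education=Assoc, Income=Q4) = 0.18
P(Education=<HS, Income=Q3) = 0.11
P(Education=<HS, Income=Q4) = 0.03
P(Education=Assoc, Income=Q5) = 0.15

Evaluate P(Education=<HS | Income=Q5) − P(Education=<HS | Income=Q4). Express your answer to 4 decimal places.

P(Income=Q5) = 0.02 + 0.14 + 0.15 = 0.31; P(Education=<HS | Income=Q5) = 0.02/0.31 = 0.06452.
P(Income=Q4) = 0.03 + 0.16 + 0.18 = 0.37; P(Education=<HS | Income=Q4) = 0.03/0.37 = 0.08108.
Difference = -0.0166.

-0.0166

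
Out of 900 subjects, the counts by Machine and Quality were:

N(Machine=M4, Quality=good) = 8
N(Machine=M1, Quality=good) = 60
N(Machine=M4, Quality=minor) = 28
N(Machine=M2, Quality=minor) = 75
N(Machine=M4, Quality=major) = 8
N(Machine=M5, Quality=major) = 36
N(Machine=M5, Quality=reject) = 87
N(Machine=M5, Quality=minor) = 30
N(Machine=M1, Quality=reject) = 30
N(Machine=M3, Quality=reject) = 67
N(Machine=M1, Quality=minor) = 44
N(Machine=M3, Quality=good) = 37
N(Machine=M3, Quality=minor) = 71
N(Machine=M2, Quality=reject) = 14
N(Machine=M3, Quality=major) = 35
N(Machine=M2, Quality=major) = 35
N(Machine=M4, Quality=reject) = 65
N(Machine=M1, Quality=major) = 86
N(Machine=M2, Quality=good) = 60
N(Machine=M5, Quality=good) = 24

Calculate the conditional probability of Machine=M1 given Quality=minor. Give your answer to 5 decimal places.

Total with Quality=minor: 44 + 75 + 71 + 28 + 30 = 248.
P(Machine=M1 | Quality=minor) = 44/248 = 0.17742.

0.17742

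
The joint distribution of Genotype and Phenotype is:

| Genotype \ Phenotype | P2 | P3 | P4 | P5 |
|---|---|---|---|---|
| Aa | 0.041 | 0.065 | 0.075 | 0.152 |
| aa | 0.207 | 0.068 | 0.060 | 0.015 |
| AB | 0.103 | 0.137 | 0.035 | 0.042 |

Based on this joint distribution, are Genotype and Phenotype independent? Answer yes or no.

no

P(Genotype=aa) = 0.350 and P(Phenotype=P2) = 0.351, so their product is 0.12285, but P(Genotype=aa, Phenotype=P2) = 0.207. Since these differ, Genotype and Phenotype are not independent.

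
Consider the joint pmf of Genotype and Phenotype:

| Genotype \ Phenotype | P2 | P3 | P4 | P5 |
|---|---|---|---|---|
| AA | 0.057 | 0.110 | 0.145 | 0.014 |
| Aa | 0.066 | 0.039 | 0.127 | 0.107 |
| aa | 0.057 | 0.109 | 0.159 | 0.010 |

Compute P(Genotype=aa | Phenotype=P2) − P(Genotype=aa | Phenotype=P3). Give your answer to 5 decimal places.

P(Phenotype=P2) = 0.057 + 0.066 + 0.057 = 0.180; P(Genotype=aa | Phenotype=P2) = 0.057/0.180 = 0.316667.
P(Phenotype=P3) = 0.110 + 0.039 + 0.109 = 0.258; P(Genotype=aa | Phenotype=P3) = 0.109/0.258 = 0.422481.
Difference = -0.10581.

-0.10581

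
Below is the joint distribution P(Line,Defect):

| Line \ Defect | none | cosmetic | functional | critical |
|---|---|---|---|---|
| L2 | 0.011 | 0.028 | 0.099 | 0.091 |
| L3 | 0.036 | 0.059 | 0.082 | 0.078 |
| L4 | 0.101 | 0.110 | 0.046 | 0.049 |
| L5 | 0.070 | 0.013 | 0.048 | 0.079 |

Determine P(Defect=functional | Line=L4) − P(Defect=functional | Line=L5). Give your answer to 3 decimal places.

P(Line=L4) = 0.101 + 0.110 + 0.046 + 0.049 = 0.306; P(Defect=functional | Line=L4) = 0.046/0.306 = 0.1503.
P(Line=L5) = 0.070 + 0.013 + 0.048 + 0.079 = 0.210; P(Defect=functional | Line=L5) = 0.048/0.210 = 0.2286.
Difference = -0.078.

-0.078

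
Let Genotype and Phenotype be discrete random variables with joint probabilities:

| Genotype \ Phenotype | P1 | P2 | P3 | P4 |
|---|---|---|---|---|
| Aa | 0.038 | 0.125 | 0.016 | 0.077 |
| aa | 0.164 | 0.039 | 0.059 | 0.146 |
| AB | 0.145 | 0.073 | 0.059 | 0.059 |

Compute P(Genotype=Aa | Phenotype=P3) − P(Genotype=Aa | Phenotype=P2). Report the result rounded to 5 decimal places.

P(Phenotype=P3) = 0.016 + 0.059 + 0.059 = 0.134; P(Genotype=Aa | Phenotype=P3) = 0.016/0.134 = 0.119403.
P(Phenotype=P2) = 0.125 + 0.039 + 0.073 = 0.237; P(Genotype=Aa | Phenotype=P2) = 0.125/0.237 = 0.527426.
Difference = -0.40802.

-0.40802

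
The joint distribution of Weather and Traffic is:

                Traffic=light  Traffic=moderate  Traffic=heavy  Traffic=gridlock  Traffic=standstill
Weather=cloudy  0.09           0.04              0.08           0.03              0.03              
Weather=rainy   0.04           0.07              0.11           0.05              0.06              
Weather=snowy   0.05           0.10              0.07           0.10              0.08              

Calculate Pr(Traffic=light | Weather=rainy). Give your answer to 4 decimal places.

0.1212

P(Weather=rainy) = 0.04 + 0.07 + 0.11 + 0.05 + 0.06 = 0.33.
P(Traffic=light | Weather=rainy) = 0.04/0.33 = 0.1212.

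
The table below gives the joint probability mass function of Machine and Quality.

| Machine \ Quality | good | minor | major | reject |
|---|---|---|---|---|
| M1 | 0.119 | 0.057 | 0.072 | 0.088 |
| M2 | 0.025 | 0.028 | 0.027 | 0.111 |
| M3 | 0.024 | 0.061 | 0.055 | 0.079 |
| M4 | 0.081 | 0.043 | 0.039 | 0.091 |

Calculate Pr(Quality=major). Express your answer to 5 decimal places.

P(Quality=major) = 0.072 + 0.027 + 0.055 + 0.039 = 0.193.

0.19300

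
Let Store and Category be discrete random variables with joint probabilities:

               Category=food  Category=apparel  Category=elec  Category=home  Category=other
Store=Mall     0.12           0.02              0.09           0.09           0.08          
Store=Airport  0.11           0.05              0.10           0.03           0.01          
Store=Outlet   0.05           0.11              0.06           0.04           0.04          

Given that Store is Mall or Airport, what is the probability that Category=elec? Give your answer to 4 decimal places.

0.2714

P(Store=Mall) = 0.12 + 0.02 + 0.09 + 0.09 + 0.08 = 0.40.
P(Store=Airport) = 0.11 + 0.05 + 0.10 + 0.03 + 0.01 = 0.30.
P(Store ∈ {Mall, Airport}) = 0.40 + 0.30 = 0.70; P(Category=elec, Store ∈ {Mall, Airport}) = 0.09 + 0.10 = 0.19.
P(Category=elec | Store ∈ {Mall, Airport}) = 0.19/0.70 = 0.2714.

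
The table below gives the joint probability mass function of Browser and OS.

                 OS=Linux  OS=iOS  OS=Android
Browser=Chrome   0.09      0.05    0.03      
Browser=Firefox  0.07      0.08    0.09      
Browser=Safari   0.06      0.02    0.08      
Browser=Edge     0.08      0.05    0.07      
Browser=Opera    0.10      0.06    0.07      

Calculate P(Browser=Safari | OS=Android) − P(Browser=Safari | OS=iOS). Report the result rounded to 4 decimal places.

P(OS=Android) = 0.03 + 0.09 + 0.08 + 0.07 + 0.07 = 0.34; P(Browser=Safari | OS=Android) = 0.08/0.34 = 0.23529.
P(OS=iOS) = 0.05 + 0.08 + 0.02 + 0.05 + 0.06 = 0.26; P(Browser=Safari | OS=iOS) = 0.02/0.26 = 0.07692.
Difference = 0.1584.

0.1584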